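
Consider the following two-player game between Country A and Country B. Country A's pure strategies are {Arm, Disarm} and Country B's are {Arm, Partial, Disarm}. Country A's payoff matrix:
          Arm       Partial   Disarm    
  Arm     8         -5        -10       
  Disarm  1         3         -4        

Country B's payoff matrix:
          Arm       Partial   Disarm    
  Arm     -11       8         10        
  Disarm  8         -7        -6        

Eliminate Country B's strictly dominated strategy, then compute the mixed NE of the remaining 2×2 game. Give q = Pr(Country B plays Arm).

Country B's strategy Partial is strictly dominated by Disarm: 10 > 8 and -6 > -7. Eliminate Partial.
Set Country A's expected payoff from Arm equal to that from Disarm:
  Country A's expected payoff from Arm: q·8 + (1−q)·(-10) = 18q - 10
  Country A's expected payoff from Disarm: q·1 + (1−q)·(-4) = 5q - 4
  18q - 10 = 5q - 4  ⇒  13q = 6  ⇒  q = 6/13.

q = 6/13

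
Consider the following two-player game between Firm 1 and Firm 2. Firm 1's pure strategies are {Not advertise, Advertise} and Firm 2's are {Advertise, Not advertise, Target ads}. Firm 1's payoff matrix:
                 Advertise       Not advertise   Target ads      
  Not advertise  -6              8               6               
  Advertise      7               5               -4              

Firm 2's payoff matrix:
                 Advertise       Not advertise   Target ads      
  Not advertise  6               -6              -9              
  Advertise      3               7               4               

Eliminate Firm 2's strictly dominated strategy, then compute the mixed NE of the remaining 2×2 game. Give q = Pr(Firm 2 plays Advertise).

Firm 2's strategy Target ads is strictly dominated by Not advertise: -6 > -9 and 7 > 4. Eliminate Target ads.
For Firm 1 to be willing to mix, Firm 1 must be indifferent between Not advertise and Advertise, which pins down Firm 2's mix.
  Firm 1's expected payoff from Not advertise: q·(-6) + (1−q)·8 = -14q + 8
  Firm 1's expected payoff from Advertise: q·7 + (1−q)·5 = 2q + 5
  -14q + 8 = 2q + 5  ⇒  -16q = -3  ⇒  q = 3/16.

q = 3/16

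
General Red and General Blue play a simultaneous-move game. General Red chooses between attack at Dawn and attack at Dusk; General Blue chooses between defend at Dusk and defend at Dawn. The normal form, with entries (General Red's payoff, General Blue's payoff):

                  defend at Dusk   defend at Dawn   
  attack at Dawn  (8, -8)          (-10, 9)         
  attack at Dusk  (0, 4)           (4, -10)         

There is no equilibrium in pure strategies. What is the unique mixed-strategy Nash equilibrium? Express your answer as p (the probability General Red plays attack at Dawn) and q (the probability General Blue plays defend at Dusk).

General Red's mix must leave General Blue indifferent between defend at Dusk and defend at Dawn.
  General Blue's expected payoff from defend at Dusk: p·(-8) + (1−p)·4 = -12p + 4
  General Blue's expected payoff from defend at Dawn: p·9 + (1−p)·(-10) = 19p - 10
  -12p + 4 = 19p - 10  ⇒  -31p = -14  ⇒  p = 14/31.
Set General Red's expected payoff from attack at Dawn equal to that from attack at Dusk:
  General Red's expected payoff from attack at Dawn: q·8 + (1−q)·(-10) = 18q - 10
  General Red's expected payoff from attack at Dusk: q·0 + (1−q)·4 = -4q + 4
  18q - 10 = -4q + 4  ⇒  22q = 14  ⇒  q = 7/11.

p = 14/31, q = 7/11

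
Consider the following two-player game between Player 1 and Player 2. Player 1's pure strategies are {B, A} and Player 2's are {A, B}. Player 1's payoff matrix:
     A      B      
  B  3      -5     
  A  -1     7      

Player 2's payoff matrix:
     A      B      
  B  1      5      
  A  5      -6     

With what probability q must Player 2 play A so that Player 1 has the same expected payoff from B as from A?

Set Player 1's expected payoff from B equal to that from A:
  Player 1's expected payoff from B: q·3 + (1−q)·(-5) = 8q - 5
  Player 1's expected payoff from A: q·(-1) + (1−q)·7 = -8q + 7
  8q - 5 = -8q + 7  ⇒  16q = 12  ⇒  q = 3/4.

q = 3/4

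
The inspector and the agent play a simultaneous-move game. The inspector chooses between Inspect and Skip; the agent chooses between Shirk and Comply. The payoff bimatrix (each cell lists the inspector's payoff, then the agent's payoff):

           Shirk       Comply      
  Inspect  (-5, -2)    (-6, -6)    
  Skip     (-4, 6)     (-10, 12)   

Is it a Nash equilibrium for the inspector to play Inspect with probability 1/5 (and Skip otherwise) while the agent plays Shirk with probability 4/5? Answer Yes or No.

No

Given the inspector's mix p = 1/5, the agent's payoff from Shirk is 22/5 but from Comply is 42/5. The agent strictly prefers Comply, so the agent would not mix.
So the proposed profile is not a Nash equilibrium.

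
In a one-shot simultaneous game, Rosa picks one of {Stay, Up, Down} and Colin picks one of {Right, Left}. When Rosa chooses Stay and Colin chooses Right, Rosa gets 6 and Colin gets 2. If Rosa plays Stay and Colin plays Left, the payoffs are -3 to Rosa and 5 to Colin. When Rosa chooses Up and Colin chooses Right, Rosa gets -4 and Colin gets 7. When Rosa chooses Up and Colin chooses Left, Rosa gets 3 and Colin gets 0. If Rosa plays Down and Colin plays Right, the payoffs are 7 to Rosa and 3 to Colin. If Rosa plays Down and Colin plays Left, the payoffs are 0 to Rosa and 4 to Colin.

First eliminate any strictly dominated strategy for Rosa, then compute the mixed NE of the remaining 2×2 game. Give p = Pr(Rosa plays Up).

Rosa's strategy Stay is strictly dominated by Down: 7 > 6 and 0 > -3. Eliminate Stay.
For Colin to be willing to mix, Colin must be indifferent between Right and Left, which pins down Rosa's mix.
  Colin's expected payoff from Right: p·7 + (1−p)·3 = 4p + 3
  Colin's expected payoff from Left: p·0 + (1−p)·4 = -4p + 4
  4p + 3 = -4p + 4  ⇒  8p = 1  ⇒  p = 1/8.

p = 1/8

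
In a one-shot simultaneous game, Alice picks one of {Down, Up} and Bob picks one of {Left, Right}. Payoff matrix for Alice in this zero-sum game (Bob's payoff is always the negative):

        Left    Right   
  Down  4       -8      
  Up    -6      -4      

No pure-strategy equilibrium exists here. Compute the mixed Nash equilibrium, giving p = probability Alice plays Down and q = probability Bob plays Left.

Bob's indifference between Left and Right determines Alice's mixing probability p:
  Bob's expected payoff from Left: p·(-4) + (1−p)·6 = -10p + 6
  Bob's expected payoff from Right: p·8 + (1−p)·4 = 4p + 4
  -10p + 6 = 4p + 4  ⇒  -14p = -2  ⇒  p = 1/7.
For Alice to be willing to mix, Alice must be indifferent between Down and Up, which pins down Bob's mix.
  Alice's expected payoff from Down: q·4 + (1−q)·(-8) = 12q - 8
  Alice's expected payoff from Up: q·(-6) + (1−q)·(-4) = -2q - 4
  12q - 8 = -2q - 4  ⇒  14q = 4  ⇒  q = 2/7.

p = 1/7, q = 2/7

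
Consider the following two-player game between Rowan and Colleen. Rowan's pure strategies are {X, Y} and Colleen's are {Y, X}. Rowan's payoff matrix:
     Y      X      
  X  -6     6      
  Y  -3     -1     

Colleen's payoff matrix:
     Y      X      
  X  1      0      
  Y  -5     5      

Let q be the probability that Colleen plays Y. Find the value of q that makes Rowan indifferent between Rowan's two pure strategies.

q = 7/10

Set Rowan's expected payoff from X equal to that from Y:
  Rowan's expected payoff from X: q·(-6) + (1−q)·6 = -12q + 6
  Rowan's expected payoff from Y: q·(-3) + (1−q)·(-1) = -2q - 1
  -12q + 6 = -2q - 1  ⇒  -10q = -7  ⇒  q = 7/10.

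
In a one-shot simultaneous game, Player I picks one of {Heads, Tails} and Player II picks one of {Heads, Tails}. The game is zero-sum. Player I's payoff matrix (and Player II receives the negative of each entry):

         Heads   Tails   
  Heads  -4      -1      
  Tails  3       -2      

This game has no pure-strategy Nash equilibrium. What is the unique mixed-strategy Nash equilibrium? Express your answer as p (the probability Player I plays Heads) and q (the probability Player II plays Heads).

Set Player II's expected payoff from Heads equal to that from Tails:
  Player II's payoff to Heads: p·4 + (1−p)·(-3) = 7p - 3
  Player II's payoff to Tails: p·1 + (1−p)·2 = -p + 2
  7p - 3 = -p + 2  ⇒  8p = 5  ⇒  p = 5/8.
In a mixed equilibrium Player I is indifferent between Heads and Tails; this condition fixes q.
  Player I's expected payoff from Heads: q·(-4) + (1−q)·(-1) = -3q - 1
  Player I's expected payoff from Tails: q·3 + (1−q)·(-2) = 5q - 2
  -3q - 1 = 5q - 2  ⇒  -8q = -1  ⇒  q = 1/8.

p = 5/8, q = 1/8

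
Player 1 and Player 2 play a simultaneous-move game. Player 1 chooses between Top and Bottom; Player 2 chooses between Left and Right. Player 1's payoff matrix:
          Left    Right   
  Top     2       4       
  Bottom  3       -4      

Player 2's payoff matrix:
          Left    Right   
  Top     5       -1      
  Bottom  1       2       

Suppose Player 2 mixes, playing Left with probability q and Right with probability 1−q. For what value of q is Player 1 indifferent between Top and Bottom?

q = 8/9

For Player 1 to be willing to mix, Player 1 must be indifferent between Top and Bottom, which pins down Player 2's mix.
  Player 1's payoff to Top: q·2 + (1−q)·4 = -2q + 4
  Player 1's payoff to Bottom: q·3 + (1−q)·(-4) = 7q - 4
  -2q + 4 = 7q - 4  ⇒  -9q = -8  ⇒  q = 8/9.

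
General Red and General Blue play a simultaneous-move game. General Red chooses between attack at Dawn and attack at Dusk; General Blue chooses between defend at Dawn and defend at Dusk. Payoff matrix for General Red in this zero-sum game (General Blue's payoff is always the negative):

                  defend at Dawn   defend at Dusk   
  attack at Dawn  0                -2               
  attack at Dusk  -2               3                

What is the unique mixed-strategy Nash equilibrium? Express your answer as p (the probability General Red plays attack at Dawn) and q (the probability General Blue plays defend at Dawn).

p = 5/7, q = 5/7

Set General Blue's expected payoff from defend at Dawn equal to that from defend at Dusk:
  General Blue's payoff to defend at Dawn: p·0 + (1−p)·2 = -2p + 2
  General Blue's payoff to defend at Dusk: p·2 + (1−p)·(-3) = 5p - 3
  -2p + 2 = 5p - 3  ⇒  -7p = -5  ⇒  p = 5/7.
Set General Red's expected payoff from attack at Dawn equal to that from attack at Dusk:
  General Red's payoff from attack at Dawn: q·0 + (1−q)·(-2) = 2q - 2
  General Red's payoff from attack at Dusk: q·(-2) + (1−q)·3 = -5q + 3
  2q - 2 = -5q + 3  ⇒  7q = 5  ⇒  q = 5/7.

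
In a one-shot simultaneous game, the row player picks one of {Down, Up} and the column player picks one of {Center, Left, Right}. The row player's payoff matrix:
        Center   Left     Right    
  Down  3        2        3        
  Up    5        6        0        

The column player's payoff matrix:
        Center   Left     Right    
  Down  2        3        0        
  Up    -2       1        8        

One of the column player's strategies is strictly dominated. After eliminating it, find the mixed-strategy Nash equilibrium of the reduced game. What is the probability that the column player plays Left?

q = 3/7

The column player's strategy Center is strictly dominated by Left: 3 > 2 and 1 > -2. Eliminate Center.
The row player's indifference between Down and Up determines the column player's mixing probability q:
  the row player's payoff to Down: q·2 + (1−q)·3 = -q + 3
  the row player's payoff to Up: q·6 + (1−q)·0 = 6q
  -q + 3 = 6q  ⇒  -7q = -3  ⇒  q = 3/7.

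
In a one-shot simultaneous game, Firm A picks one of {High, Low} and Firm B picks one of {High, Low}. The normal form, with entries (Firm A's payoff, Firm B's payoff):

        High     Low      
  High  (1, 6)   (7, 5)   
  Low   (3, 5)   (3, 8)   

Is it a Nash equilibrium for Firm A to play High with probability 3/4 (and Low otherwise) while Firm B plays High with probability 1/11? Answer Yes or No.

No

Given Firm B's mix q = 1/11, Firm A's payoff from High is 71/11 but from Low is 3. Firm A strictly prefers High, so Firm A would not mix.
So the proposed profile is not a Nash equilibrium.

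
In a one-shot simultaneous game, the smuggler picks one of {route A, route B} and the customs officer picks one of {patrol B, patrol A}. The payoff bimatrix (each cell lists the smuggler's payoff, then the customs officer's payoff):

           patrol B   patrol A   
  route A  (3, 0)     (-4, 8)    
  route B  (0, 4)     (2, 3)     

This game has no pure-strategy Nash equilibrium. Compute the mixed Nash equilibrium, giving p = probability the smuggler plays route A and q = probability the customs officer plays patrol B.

p = 1/9, q = 2/3

Set the customs officer's expected payoff from patrol B equal to that from patrol A:
  the customs officer's payoff to patrol B: p·0 + (1−p)·4 = -4p + 4
  the customs officer's payoff to patrol A: p·8 + (1−p)·3 = 5p + 3
  -4p + 4 = 5p + 3  ⇒  -9p = -1  ⇒  p = 1/9.
Set the smuggler's expected payoff from route A equal to that from route B:
  the smuggler's payoff from route A: q·3 + (1−q)·(-4) = 7q - 4
  the smuggler's payoff from route B: q·0 + (1−q)·2 = -2q + 2
  7q - 4 = -2q + 2  ⇒  9q = 6  ⇒  q = 2/3.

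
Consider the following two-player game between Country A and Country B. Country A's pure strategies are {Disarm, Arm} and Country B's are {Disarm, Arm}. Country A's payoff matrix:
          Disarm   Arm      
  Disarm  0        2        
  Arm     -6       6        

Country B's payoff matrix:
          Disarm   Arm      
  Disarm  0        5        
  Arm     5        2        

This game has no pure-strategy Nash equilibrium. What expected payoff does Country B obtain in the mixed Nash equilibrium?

In a mixed equilibrium Country B is indifferent between Disarm and Arm; this condition fixes p.
  Country B's payoff to Disarm: p·0 + (1−p)·5 = -5p + 5
  Country B's payoff to Arm: p·5 + (1−p)·2 = 3p + 2
  -5p + 5 = 3p + 2  ⇒  -8p = -3  ⇒  p = 3/8.
At equilibrium Country B is indifferent across columns, so Country B's payoff equals the payoff from Disarm: (3/8)·0 + (5/8)·5 = 25/8.

25/8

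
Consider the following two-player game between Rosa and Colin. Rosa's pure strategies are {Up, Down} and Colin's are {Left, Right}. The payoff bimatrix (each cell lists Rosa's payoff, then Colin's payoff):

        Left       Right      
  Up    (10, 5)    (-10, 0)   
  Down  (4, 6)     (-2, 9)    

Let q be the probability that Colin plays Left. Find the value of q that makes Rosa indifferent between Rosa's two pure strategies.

q = 4/7

Colin's mix must leave Rosa indifferent between Up and Down.
  Rosa's payoff from Up: q·10 + (1−q)·(-10) = 20q - 10
  Rosa's payoff from Down: q·4 + (1−q)·(-2) = 6q - 2
  20q - 10 = 6q - 2  ⇒  14q = 8  ⇒  q = 4/7.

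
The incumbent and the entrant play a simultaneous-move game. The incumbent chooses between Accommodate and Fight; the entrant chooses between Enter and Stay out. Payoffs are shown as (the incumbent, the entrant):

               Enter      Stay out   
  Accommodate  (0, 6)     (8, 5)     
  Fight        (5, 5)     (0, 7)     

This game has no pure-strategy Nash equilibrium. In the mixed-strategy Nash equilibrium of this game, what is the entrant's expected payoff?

17/3

The incumbent's mix must leave the entrant indifferent between Enter and Stay out.
  the entrant's payoff to Enter: p·6 + (1−p)·5 = p + 5
  the entrant's payoff to Stay out: p·5 + (1−p)·7 = -2p + 7
  p + 5 = -2p + 7  ⇒  3p = 2  ⇒  p = 2/3.
At equilibrium the entrant is indifferent across columns, so the entrant's payoff equals the payoff from Enter: (2/3)·6 + (1/3)·5 = 17/3.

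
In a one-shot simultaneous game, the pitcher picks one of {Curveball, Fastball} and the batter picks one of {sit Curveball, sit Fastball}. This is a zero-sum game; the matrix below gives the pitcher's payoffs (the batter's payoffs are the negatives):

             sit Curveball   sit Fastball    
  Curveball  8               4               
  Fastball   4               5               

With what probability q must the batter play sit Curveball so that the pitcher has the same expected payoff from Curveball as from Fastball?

q = 1/5

The pitcher's indifference between Curveball and Fastball determines the batter's mixing probability q:
  the pitcher's expected payoff from Curveball: q·8 + (1−q)·4 = 4q + 4
  the pitcher's expected payoff from Fastball: q·4 + (1−q)·5 = -q + 5
  4q + 4 = -q + 5  ⇒  5q = 1  ⇒  q = 1/5.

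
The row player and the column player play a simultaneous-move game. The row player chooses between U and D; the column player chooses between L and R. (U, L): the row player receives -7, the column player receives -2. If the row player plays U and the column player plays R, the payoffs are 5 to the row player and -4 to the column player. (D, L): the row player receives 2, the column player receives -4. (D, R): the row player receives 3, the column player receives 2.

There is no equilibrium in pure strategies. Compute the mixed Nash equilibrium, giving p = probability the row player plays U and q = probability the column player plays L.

For the column player to be willing to mix, the column player must be indifferent between L and R, which pins down the row player's mix.
  the column player's payoff from L: p·(-2) + (1−p)·(-4) = 2p - 4
  the column player's payoff from R: p·(-4) + (1−p)·2 = -6p + 2
  2p - 4 = -6p + 2  ⇒  8p = 6  ⇒  p = 3/4.
Set the row player's expected payoff from U equal to that from D:
  the row player's payoff from U: q·(-7) + (1−q)·5 = -12q + 5
  the row player's payoff from D: q·2 + (1−q)·3 = -q + 3
  -12q + 5 = -q + 3  ⇒  -11q = -2  ⇒  q = 2/11.

p = 3/4, q = 2/11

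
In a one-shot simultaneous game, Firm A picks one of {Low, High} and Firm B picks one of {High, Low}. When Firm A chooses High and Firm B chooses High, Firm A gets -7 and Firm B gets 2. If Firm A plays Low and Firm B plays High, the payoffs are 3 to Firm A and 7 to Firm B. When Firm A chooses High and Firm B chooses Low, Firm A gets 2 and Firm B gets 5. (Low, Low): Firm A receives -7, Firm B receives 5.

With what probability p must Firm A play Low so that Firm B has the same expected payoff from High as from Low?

p = 3/5

Firm B's indifference between High and Low determines Firm A's mixing probability p:
  Firm B's payoff to High: p·7 + (1−p)·2 = 5p + 2
  Firm B's payoff to Low: p·5 + (1−p)·5 = 5
  5p + 2 = 5  ⇒  5p = 3  ⇒  p = 3/5.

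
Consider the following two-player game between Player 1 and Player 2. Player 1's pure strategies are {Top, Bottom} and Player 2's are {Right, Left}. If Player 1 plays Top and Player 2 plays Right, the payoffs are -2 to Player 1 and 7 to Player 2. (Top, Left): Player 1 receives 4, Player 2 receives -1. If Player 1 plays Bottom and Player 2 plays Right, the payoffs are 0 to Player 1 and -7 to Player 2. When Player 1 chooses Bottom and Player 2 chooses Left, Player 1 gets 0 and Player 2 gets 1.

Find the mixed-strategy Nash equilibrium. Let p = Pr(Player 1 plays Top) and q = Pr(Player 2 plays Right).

In a mixed equilibrium Player 2 is indifferent between Right and Left; this condition fixes p.
  Player 2's expected payoff from Right: p·7 + (1−p)·(-7) = 14p - 7
  Player 2's expected payoff from Left: p·(-1) + (1−p)·1 = -2p + 1
  14p - 7 = -2p + 1  ⇒  16p = 8  ⇒  p = 1/2.
Player 1's indifference between Top and Bottom determines Player 2's mixing probability q:
  Player 1's payoff from Top: q·(-2) + (1−q)·4 = -6q + 4
  Player 1's payoff from Bottom: q·0 + (1−q)·0 = 0
  -6q + 4 = 0  ⇒  -6q = -4  ⇒  q = 2/3.

p = 1/2, q = 2/3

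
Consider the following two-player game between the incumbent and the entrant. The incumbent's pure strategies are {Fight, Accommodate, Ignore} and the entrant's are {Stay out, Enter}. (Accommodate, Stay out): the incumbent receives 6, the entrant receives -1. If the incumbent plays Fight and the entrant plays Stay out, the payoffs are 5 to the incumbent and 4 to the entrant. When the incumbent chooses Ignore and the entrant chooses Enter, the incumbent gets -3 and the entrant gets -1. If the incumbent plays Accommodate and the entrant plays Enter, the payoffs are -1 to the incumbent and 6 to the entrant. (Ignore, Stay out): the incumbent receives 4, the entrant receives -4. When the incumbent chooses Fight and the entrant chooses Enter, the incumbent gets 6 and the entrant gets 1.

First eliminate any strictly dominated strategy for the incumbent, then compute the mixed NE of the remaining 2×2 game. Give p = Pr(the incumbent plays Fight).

p = 7/10

The incumbent's strategy Ignore is strictly dominated by Accommodate: 6 > 4 and -1 > -3. Eliminate Ignore.
The incumbent's mix must leave the entrant indifferent between Stay out and Enter.
  the entrant's expected payoff from Stay out: p·4 + (1−p)·(-1) = 5p - 1
  the entrant's expected payoff from Enter: p·1 + (1−p)·6 = -5p + 6
  5p - 1 = -5p + 6  ⇒  10p = 7  ⇒  p = 7/10.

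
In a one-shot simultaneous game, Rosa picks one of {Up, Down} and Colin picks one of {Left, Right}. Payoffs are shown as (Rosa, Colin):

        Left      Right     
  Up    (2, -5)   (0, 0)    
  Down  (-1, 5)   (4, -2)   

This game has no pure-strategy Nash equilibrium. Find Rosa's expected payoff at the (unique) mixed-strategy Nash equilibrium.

For Rosa to be willing to mix, Rosa must be indifferent between Up and Down, which pins down Colin's mix.
  Rosa's payoff from Up: q·2 + (1−q)·0 = 2q
  Rosa's payoff from Down: q·(-1) + (1−q)·4 = -5q + 4
  2q = -5q + 4  ⇒  7q = 4  ⇒  q = 4/7.
At equilibrium Rosa is indifferent across rows, so Rosa's payoff equals the payoff from Up: (4/7)·2 + (3/7)·0 = 8/7.

8/7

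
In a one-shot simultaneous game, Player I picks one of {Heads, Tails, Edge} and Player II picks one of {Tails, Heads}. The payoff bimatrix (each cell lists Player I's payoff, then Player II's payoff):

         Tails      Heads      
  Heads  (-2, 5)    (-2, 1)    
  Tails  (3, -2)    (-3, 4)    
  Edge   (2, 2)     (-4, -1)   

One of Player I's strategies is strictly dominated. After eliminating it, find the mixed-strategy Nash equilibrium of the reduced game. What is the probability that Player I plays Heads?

p = 3/5

Player I's strategy Edge is strictly dominated by Tails: 3 > 2 and -3 > -4. Eliminate Edge.
Player I's mix must leave Player II indifferent between Tails and Heads.
  Player II's payoff from Tails: p·5 + (1−p)·(-2) = 7p - 2
  Player II's payoff from Heads: p·1 + (1−p)·4 = -3p + 4
  7p - 2 = -3p + 4  ⇒  10p = 6  ⇒  p = 3/5.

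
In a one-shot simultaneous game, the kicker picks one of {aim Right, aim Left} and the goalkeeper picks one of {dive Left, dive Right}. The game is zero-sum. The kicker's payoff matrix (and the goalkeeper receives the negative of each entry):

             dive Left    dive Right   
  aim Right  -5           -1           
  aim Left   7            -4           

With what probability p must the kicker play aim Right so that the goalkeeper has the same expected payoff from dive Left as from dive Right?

Set the goalkeeper's expected payoff from dive Left equal to that from dive Right:
  the goalkeeper's expected payoff from dive Left: p·5 + (1−p)·(-7) = 12p - 7
  the goalkeeper's expected payoff from dive Right: p·1 + (1−p)·4 = -3p + 4
  12p - 7 = -3p + 4  ⇒  15p = 11  ⇒  p = 11/15.

p = 11/15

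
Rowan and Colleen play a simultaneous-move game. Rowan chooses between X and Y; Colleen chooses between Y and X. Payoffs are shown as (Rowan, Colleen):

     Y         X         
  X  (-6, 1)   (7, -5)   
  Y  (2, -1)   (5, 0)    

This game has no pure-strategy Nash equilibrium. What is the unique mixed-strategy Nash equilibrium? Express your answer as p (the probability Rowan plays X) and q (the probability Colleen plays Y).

Set Colleen's expected payoff from Y equal to that from X:
  Colleen's payoff to Y: p·1 + (1−p)·(-1) = 2p - 1
  Colleen's payoff to X: p·(-5) + (1−p)·0 = -5p
  2p - 1 = -5p  ⇒  7p = 1  ⇒  p = 1/7.
In a mixed equilibrium Rowan is indifferent between X and Y; this condition fixes q.
  Rowan's payoff to X: q·(-6) + (1−q)·7 = -13q + 7
  Rowan's payoff to Y: q·2 + (1−q)·5 = -3q + 5
  -13q + 7 = -3q + 5  ⇒  -10q = -2  ⇒  q = 1/5.

p = 1/7, q = 1/5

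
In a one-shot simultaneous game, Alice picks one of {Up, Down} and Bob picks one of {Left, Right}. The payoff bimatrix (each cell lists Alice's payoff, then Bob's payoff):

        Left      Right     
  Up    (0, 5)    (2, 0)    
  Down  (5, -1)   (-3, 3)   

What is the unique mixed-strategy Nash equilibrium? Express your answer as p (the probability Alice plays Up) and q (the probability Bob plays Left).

p = 4/9, q = 1/2

Alice's mix must leave Bob indifferent between Left and Right.
  Bob's payoff from Left: p·5 + (1−p)·(-1) = 6p - 1
  Bob's payoff from Right: p·0 + (1−p)·3 = -3p + 3
  6p - 1 = -3p + 3  ⇒  9p = 4  ⇒  p = 4/9.
Alice's indifference between Up and Down determines Bob's mixing probability q:
  Alice's payoff from Up: q·0 + (1−q)·2 = -2q + 2
  Alice's payoff from Down: q·5 + (1−q)·(-3) = 8q - 3
  -2q + 2 = 8q - 3  ⇒  -10q = -5  ⇒  q = 1/2.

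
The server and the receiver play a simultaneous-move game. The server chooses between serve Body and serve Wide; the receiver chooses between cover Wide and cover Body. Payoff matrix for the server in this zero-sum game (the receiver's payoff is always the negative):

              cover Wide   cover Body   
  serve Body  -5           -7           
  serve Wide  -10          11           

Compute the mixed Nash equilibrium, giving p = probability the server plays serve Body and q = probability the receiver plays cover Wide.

p = 21/23, q = 18/23

Set the receiver's expected payoff from cover Wide equal to that from cover Body:
  the receiver's expected payoff from cover Wide: p·5 + (1−p)·10 = -5p + 10
  the receiver's expected payoff from cover Body: p·7 + (1−p)·(-11) = 18p - 11
  -5p + 10 = 18p - 11  ⇒  -23p = -21  ⇒  p = 21/23.
The receiver's mix must leave the server indifferent between serve Body and serve Wide.
  the server's payoff from serve Body: q·(-5) + (1−q)·(-7) = 2q - 7
  the server's payoff from serve Wide: q·(-10) + (1−q)·11 = -21q + 11
  2q - 7 = -21q + 11  ⇒  23q = 18  ⇒  q = 18/23.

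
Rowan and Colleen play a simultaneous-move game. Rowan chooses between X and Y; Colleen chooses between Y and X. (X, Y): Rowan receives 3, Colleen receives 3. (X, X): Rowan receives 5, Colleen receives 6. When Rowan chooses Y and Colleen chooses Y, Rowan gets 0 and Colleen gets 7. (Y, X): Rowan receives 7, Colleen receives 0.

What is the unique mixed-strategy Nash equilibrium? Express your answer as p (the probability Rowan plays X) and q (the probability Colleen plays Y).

p = 7/10, q = 2/5

Rowan's mix must leave Colleen indifferent between Y and X.
  Colleen's payoff to Y: p·3 + (1−p)·7 = -4p + 7
  Colleen's payoff to X: p·6 + (1−p)·0 = 6p
  -4p + 7 = 6p  ⇒  -10p = -7  ⇒  p = 7/10.
Colleen's mix must leave Rowan indifferent between X and Y.
  Rowan's expected payoff from X: q·3 + (1−q)·5 = -2q + 5
  Rowan's expected payoff from Y: q·0 + (1−q)·7 = -7q + 7
  -2q + 5 = -7q + 7  ⇒  5q = 2  ⇒  q = 2/5.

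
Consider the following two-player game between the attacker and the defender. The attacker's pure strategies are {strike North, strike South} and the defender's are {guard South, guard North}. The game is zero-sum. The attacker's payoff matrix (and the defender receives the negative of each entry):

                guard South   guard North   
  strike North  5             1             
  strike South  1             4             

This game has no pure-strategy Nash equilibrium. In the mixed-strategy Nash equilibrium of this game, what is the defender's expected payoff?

-19/7

The defender's indifference between guard South and guard North determines the attacker's mixing probability p:
  the defender's payoff from guard South: p·(-5) + (1−p)·(-1) = -4p - 1
  the defender's payoff from guard North: p·(-1) + (1−p)·(-4) = 3p - 4
  -4p - 1 = 3p - 4  ⇒  -7p = -3  ⇒  p = 3/7.
At equilibrium the defender is indifferent across columns, so the defender's payoff equals the payoff from guard South: (3/7)·(-5) + (4/7)·(-1) = -19/7.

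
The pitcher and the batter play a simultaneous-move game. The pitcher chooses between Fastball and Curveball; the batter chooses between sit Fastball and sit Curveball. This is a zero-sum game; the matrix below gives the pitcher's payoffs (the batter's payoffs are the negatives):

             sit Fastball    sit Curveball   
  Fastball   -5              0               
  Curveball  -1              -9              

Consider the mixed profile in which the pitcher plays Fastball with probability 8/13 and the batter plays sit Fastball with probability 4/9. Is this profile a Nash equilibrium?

No

Given the batter's mix q = 4/9, the pitcher's payoff from Fastball is -20/9 but from Curveball is -49/9. The pitcher strictly prefers Fastball, so the pitcher would not mix.
So the proposed profile is not a Nash equilibrium.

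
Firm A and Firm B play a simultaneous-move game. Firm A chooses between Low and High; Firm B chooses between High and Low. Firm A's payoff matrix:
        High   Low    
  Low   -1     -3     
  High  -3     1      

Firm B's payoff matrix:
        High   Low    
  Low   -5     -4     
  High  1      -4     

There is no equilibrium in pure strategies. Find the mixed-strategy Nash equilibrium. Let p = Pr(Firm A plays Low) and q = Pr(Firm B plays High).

p = 5/6, q = 2/3

Set Firm B's expected payoff from High equal to that from Low:
  Firm B's expected payoff from High: p·(-5) + (1−p)·1 = -6p + 1
  Firm B's expected payoff from Low: p·(-4) + (1−p)·(-4) = -4
  -6p + 1 = -4  ⇒  -6p = -5  ⇒  p = 5/6.
Set Firm A's expected payoff from Low equal to that from High:
  Firm A's payoff from Low: q·(-1) + (1−q)·(-3) = 2q - 3
  Firm A's payoff from High: q·(-3) + (1−q)·1 = -4q + 1
  2q - 3 = -4q + 1  ⇒  6q = 4  ⇒  q = 2/3.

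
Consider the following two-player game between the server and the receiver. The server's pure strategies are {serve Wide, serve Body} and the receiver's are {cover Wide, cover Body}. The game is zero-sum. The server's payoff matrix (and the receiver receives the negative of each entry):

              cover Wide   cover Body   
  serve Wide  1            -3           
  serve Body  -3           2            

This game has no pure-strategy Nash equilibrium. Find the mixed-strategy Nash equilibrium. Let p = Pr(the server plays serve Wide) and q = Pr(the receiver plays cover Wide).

p = 5/9, q = 5/9

For the receiver to be willing to mix, the receiver must be indifferent between cover Wide and cover Body, which pins down the server's mix.
  the receiver's expected payoff from cover Wide: p·(-1) + (1−p)·3 = -4p + 3
  the receiver's expected payoff from cover Body: p·3 + (1−p)·(-2) = 5p - 2
  -4p + 3 = 5p - 2  ⇒  -9p = -5  ⇒  p = 5/9.
For the server to be willing to mix, the server must be indifferent between serve Wide and serve Body, which pins down the receiver's mix.
  the server's expected payoff from serve Wide: q·1 + (1−q)·(-3) = 4q - 3
  the server's expected payoff from serve Body: q·(-3) + (1−q)·2 = -5q + 2
  4q - 3 = -5q + 2  ⇒  9q = 5  ⇒  q = 5/9.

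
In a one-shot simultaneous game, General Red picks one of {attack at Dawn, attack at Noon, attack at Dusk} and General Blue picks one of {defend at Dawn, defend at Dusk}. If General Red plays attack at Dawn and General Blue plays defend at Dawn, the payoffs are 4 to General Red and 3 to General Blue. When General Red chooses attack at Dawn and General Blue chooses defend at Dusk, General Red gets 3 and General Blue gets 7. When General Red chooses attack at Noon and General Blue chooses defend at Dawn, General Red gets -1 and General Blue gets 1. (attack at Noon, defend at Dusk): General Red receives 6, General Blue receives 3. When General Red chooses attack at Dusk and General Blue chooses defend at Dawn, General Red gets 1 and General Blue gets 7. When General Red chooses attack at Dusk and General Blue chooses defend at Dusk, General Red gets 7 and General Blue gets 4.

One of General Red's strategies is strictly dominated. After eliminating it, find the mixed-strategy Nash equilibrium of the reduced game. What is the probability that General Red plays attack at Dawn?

General Red's strategy attack at Noon is strictly dominated by attack at Dusk: 1 > -1 and 7 > 6. Eliminate attack at Noon.
General Blue's indifference between defend at Dawn and defend at Dusk determines General Red's mixing probability p:
  General Blue's payoff to defend at Dawn: p·3 + (1−p)·7 = -4p + 7
  General Blue's payoff to defend at Dusk: p·7 + (1−p)·4 = 3p + 4
  -4p + 7 = 3p + 4  ⇒  -7p = -3  ⇒  p = 3/7.

p = 3/7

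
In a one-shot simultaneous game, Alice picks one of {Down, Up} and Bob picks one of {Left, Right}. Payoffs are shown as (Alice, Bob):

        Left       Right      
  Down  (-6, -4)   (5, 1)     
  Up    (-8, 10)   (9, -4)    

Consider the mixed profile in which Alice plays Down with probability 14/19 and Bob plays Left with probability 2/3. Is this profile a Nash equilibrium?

Yes

Check Bob's indifference given Alice's mix p = 14/19:
  payoff from Left = -6/19; payoff from Right = -6/19 — equal.
Check Alice's indifference given Bob's mix q = 2/3:
  payoff from Down = -7/3; payoff from Up = -7/3 — equal.
Both players are indifferent, so neither can profitably deviate.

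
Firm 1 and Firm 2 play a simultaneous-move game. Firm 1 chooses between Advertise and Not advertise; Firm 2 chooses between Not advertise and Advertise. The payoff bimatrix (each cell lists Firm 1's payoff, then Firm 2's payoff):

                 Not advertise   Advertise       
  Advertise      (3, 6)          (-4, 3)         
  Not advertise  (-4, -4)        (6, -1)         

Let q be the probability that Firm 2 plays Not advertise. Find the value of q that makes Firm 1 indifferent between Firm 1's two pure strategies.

q = 10/17

For Firm 1 to be willing to mix, Firm 1 must be indifferent between Advertise and Not advertise, which pins down Firm 2's mix.
  Firm 1's payoff to Advertise: q·3 + (1−q)·(-4) = 7q - 4
  Firm 1's payoff to Not advertise: q·(-4) + (1−q)·6 = -10q + 6
  7q - 4 = -10q + 6  ⇒  17q = 10  ⇒  q = 10/17.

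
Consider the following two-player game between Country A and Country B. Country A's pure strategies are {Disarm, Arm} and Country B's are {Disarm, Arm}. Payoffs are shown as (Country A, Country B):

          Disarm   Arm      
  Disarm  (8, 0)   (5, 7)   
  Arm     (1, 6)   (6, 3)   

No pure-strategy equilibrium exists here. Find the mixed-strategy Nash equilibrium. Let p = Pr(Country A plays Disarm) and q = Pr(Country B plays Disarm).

p = 3/10, q = 1/8

For Country B to be willing to mix, Country B must be indifferent between Disarm and Arm, which pins down Country A's mix.
  Country B's expected payoff from Disarm: p·0 + (1−p)·6 = -6p + 6
  Country B's expected payoff from Arm: p·7 + (1−p)·3 = 4p + 3
  -6p + 6 = 4p + 3  ⇒  -10p = -3  ⇒  p = 3/10.
For Country A to be willing to mix, Country A must be indifferent between Disarm and Arm, which pins down Country B's mix.
  Country A's payoff to Disarm: q·8 + (1−q)·5 = 3q + 5
  Country A's payoff to Arm: q·1 + (1−q)·6 = -5q + 6
  3q + 5 = -5q + 6  ⇒  8q = 1  ⇒  q = 1/8.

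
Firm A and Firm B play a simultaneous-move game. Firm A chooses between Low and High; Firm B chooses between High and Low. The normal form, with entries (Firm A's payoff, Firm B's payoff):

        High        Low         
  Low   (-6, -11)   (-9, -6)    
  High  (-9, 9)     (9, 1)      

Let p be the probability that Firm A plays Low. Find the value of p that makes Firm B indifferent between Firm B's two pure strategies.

p = 8/13

Firm B's indifference between High and Low determines Firm A's mixing probability p:
  Firm B's payoff from High: p·(-11) + (1−p)·9 = -20p + 9
  Firm B's payoff from Low: p·(-6) + (1−p)·1 = -7p + 1
  -20p + 9 = -7p + 1  ⇒  -13p = -8  ⇒  p = 8/13.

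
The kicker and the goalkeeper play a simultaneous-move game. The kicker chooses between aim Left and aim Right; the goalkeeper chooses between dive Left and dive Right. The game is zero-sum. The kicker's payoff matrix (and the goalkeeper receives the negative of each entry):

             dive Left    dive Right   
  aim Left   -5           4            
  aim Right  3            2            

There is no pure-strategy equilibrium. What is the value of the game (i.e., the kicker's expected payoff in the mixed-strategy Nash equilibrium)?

v = 11/5

For the kicker to be willing to mix, the kicker must be indifferent between aim Left and aim Right, which pins down the goalkeeper's mix.
  the kicker's expected payoff from aim Left: q·(-5) + (1−q)·4 = -9q + 4
  the kicker's expected payoff from aim Right: q·3 + (1−q)·2 = q + 2
  -9q + 4 = q + 2  ⇒  -10q = -2  ⇒  q = 1/5.
The value is the kicker's expected payoff against this mix (using aim Left): (1/5)·(-5) + (4/5)·4 = 11/5.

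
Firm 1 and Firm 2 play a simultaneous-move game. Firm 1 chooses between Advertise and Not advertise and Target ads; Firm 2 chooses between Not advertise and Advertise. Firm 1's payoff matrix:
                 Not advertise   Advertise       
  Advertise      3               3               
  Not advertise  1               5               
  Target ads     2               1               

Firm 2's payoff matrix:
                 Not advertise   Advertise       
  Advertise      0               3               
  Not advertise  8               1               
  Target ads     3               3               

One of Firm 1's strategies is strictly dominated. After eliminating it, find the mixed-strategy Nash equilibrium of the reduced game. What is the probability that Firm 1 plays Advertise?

Firm 1's strategy Target ads is strictly dominated by Advertise: 3 > 2 and 3 > 1. Eliminate Target ads.
For Firm 2 to be willing to mix, Firm 2 must be indifferent between Not advertise and Advertise, which pins down Firm 1's mix.
  Firm 2's payoff to Not advertise: p·0 + (1−p)·8 = -8p + 8
  Firm 2's payoff to Advertise: p·3 + (1−p)·1 = 2p + 1
  -8p + 8 = 2p + 1  ⇒  -10p = -7  ⇒  p = 7/10.

p = 7/10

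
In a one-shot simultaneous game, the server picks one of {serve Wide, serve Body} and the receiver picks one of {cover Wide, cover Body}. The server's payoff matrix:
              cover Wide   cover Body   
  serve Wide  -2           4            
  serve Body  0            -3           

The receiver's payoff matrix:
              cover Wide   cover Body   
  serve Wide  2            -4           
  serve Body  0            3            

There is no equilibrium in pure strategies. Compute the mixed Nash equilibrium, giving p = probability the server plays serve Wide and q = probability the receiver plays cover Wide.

The receiver's indifference between cover Wide and cover Body determines the server's mixing probability p:
  the receiver's payoff from cover Wide: p·2 + (1−p)·0 = 2p
  the receiver's payoff from cover Body: p·(-4) + (1−p)·3 = -7p + 3
  2p = -7p + 3  ⇒  9p = 3  ⇒  p = 1/3.
Set the server's expected payoff from serve Wide equal to that from serve Body:
  the server's expected payoff from serve Wide: q·(-2) + (1−q)·4 = -6q + 4
  the server's expected payoff from serve Body: q·0 + (1−q)·(-3) = 3q - 3
  -6q + 4 = 3q - 3  ⇒  -9q = -7  ⇒  q = 7/9.

p = 1/3, q = 7/9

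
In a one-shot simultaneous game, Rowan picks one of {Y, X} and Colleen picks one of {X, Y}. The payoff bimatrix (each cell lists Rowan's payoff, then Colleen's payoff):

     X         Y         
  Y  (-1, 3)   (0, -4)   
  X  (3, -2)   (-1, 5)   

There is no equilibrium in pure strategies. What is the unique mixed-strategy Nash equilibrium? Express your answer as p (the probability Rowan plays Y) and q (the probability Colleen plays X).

p = 1/2, q = 1/5

In a mixed equilibrium Colleen is indifferent between X and Y; this condition fixes p.
  Colleen's payoff to X: p·3 + (1−p)·(-2) = 5p - 2
  Colleen's payoff to Y: p·(-4) + (1−p)·5 = -9p + 5
  5p - 2 = -9p + 5  ⇒  14p = 7  ⇒  p = 1/2.
Rowan's indifference between Y and X determines Colleen's mixing probability q:
  Rowan's payoff to Y: q·(-1) + (1−q)·0 = -q
  Rowan's payoff to X: q·3 + (1−q)·(-1) = 4q - 1
  -q = 4q - 1  ⇒  -5q = -1  ⇒  q = 1/5.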